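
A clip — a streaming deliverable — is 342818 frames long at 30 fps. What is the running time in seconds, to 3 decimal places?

Running time = 342818 × 1/30 = 171409/15 s ≈ 11427.267 s.

11427.267 seconds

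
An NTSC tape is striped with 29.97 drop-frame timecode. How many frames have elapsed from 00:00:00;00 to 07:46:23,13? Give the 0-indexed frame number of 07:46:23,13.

As if non-drop at 30 labels/s: (7 × 3600 + 46 × 60 + 23) × 30 + 13 = 839503.
Minute boundaries passed: 466; those not divisible by 10: 466 − 46 = 420; dropped labels = 2 × 420 = 840.
Actual frame index = 839503 − 840 = 838663.

838663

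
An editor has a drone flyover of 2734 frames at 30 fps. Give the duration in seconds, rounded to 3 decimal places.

91.133 seconds

Running time = 2734 × 1/30 = 1367/15 s ≈ 91.133 s.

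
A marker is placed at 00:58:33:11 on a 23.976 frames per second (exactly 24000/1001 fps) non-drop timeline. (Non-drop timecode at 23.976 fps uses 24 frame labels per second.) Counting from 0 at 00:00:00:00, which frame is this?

Total seconds to the label: (0 × 3600 + 58 × 60 + 33) = 3513.
Frame index = 3513 × 24 + 11 = 84323.

frame 84323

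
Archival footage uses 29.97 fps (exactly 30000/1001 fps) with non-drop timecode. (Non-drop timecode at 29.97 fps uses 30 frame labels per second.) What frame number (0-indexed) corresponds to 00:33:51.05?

Total seconds to the label: (0 × 3600 + 33 × 60 + 51) = 2031.
Frame index = 2031 × 30 + 5 = 60935.

frame 60935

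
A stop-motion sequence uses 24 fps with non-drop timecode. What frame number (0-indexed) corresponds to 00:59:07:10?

85138

Total seconds to the label: (0 × 3600 + 59 × 60 + 7) = 3547.
Frame index = 3547 × 24 + 10 = 85138.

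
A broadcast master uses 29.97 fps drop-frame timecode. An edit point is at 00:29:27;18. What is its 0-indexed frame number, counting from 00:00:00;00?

As if non-drop at 30 labels/s: (0 × 3600 + 29 × 60 + 27) × 30 + 18 = 53028.
Minute boundaries passed: 29; those not divisible by 10: 29 − 2 = 27; dropped labels = 2 × 27 = 54.
Actual frame index = 53028 − 54 = 52974.

52974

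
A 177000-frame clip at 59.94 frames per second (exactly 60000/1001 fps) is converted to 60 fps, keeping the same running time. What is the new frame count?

Target frames = source frames × (target rate / source rate) = 177000 × (60)/(60000/1001) = 177000 × 1001/1000 = 177177.

177177 frames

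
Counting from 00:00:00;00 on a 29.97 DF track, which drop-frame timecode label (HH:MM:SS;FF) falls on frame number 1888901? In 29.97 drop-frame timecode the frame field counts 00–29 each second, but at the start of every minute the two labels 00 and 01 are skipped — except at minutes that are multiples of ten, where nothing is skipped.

Ten DF minutes hold 17982 frames, so frame 1888901 lies in block 105 (frames 1888110–1906091) with 791 frames into that block.
The block's first minute is 1800 frames and the rest 1798 each; 791 frames reaches minute 0, so 105 × 18 + 0 × 2 = 1890 labels have been skipped so far.
Adding those back, label number 1888901 + 1890 = 1890791 at 30 labels/s is 63026 s + 11 f = 17 h 30 min 26 s frame 11, i.e. 17:30:26;11.

17:30:26;11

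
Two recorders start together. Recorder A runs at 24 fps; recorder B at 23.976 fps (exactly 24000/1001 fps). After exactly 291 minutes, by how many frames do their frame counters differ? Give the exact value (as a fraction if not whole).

419040/1001 frames

291 min = 17460 s.
A emits 24 × 17460 = 419040 frames; B emits 24000/1001 × 17460 = 419040000/1001.
Difference = 419040/1001 frames (≈ 418.6214); B is behind A.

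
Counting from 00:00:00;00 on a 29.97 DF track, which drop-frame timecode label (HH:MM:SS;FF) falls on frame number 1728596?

16:01:17;16

Ten DF minutes hold 17982 frames, so frame 1728596 lies in block 96 (frames 1726272–1744253) with 2324 frames into that block.
The block's first minute is 1800 frames and the rest 1798 each; 2324 frames reaches minute 1, so 96 × 18 + 1 × 2 = 1730 labels have been skipped so far.
Adding those back, label number 1728596 + 1730 = 1730326 at 30 labels/s is 57677 s + 16 f = 16 h 1 min 17 s frame 16, i.e. 16:01:17;16.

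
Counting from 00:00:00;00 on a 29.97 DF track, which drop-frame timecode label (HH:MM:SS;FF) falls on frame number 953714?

08:50:22;08

Ten DF minutes hold 17982 frames, so frame 953714 lies in block 53 (frames 953046–971027) with 668 frames into that block.
The block's first minute is 1800 frames and the rest 1798 each; 668 frames reaches minute 0, so 53 × 18 + 0 × 2 = 954 labels have been skipped so far.
Adding those back, label number 953714 + 954 = 954668 at 30 labels/s is 31822 s + 8 f = 8 h 50 min 22 s frame 8, i.e. 08:50:22;08.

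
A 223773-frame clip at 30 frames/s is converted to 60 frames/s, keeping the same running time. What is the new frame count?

Target frames = source frames × (target rate / source rate) = 223773 × (60)/(30) = 223773 × 2 = 447546.

447546 frames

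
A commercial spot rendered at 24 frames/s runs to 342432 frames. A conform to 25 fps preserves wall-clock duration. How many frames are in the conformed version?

Target frames = source frames × (target rate / source rate) = 342432 × (25)/(24) = 342432 × 25/24 = 356700.

356700 frames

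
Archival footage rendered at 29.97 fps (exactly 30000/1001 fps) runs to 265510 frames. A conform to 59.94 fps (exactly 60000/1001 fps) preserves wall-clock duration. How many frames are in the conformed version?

531020 frames

Frames at target rate = 265510 × (60000/1001) / (30000/1001) = 531020.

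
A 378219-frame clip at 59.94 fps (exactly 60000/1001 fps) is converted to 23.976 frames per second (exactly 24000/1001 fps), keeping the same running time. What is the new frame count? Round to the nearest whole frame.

Frames at target rate = 378219 × (24000/1001) / (60000/1001) = 756438/5 ≈ 151287.600.
Nearest whole frame: 151288.

151288 frames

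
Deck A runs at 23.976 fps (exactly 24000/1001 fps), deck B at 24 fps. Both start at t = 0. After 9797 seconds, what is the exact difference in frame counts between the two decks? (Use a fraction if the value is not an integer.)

A emits 24000/1001 × 9797 = 235128000/1001 frames; B emits 24 × 9797 = 235128.
Difference = 235128/1001 frames (≈ 234.8931); B is ahead of A.

235128/1001 frames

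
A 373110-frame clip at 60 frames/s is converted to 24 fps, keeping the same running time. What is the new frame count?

Target frames = source frames × (target rate / source rate) = 373110 × (24)/(60) = 373110 × 2/5 = 149244.

149244 frames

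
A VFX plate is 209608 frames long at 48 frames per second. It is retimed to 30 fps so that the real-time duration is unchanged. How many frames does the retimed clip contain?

Target frames = source frames × (target rate / source rate) = 209608 × (30)/(48) = 209608 × 5/8 = 131005.

131005 frames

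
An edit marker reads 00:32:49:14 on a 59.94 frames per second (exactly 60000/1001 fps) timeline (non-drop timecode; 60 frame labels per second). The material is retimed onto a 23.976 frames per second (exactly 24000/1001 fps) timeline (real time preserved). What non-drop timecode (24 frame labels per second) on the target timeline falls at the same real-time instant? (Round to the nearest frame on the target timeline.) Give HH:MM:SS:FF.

Source frame index: (0×3600 + 32×60 + 49) × 60 + 14 = 118154.
Real time: 118154 / (60000/1001) = 59136077/30000 s.
Target frame: (59136077/30000) × (24000/1001) = 236308/5 ≈ 47261.600 → 47262.
At 24 labels/s: frame 47262 → 00:32:49:06.

00:32:49:06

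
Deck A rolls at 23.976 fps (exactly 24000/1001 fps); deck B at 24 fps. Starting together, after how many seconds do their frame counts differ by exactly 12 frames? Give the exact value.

The gap grows by |24 − 24000/1001| = 24/1001 frames per second.
Time for a 12-frame gap: 12 ÷ (24/1001) = 500.5 s.

500.5 seconds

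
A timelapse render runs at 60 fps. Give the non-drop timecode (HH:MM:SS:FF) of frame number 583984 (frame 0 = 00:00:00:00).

583984 ÷ 60 = 9733 full seconds, remainder 4 frames.
9733 s = 2 h 42 min 13 s.
Timecode: 02:42:13:04.

02:42:13:04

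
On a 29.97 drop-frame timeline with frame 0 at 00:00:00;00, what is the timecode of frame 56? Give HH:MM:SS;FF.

00:00:01;26

Ten DF minutes hold 17982 frames, so frame 56 lies in block 0 (frames 0–17981) with 56 frames into that block.
The block's first minute is 1800 frames and the rest 1798 each; 56 frames reaches minute 0, so 0 × 18 + 0 × 2 = 0 labels have been skipped so far.
Adding those back, label number 56 + 0 = 56 at 30 labels/s is 1 s + 26 f = 0 h 0 min 1 s frame 26, i.e. 00:00:01;26.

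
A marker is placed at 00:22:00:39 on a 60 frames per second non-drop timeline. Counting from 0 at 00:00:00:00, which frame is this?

frame 79239

Total seconds to the label: (0 × 3600 + 22 × 60 + 0) = 1320.
Frame index = 1320 × 60 + 39 = 79239.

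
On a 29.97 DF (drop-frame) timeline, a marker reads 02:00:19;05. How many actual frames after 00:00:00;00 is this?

As if non-drop at 30 labels/s: (2 × 3600 + 0 × 60 + 19) × 30 + 5 = 216575.
Minute boundaries passed: 120; those not divisible by 10: 120 − 12 = 108; dropped labels = 2 × 108 = 216.
Actual frame index = 216575 − 216 = 216359.

216359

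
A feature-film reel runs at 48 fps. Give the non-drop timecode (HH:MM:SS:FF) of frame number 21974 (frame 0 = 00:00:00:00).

00:07:37:38

21974 ÷ 48 = 457 full seconds, remainder 38 frames.
457 s = 0 h 7 min 37 s.
Timecode: 00:07:37:38.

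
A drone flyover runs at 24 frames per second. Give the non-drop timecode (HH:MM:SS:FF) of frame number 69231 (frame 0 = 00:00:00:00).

69231 ÷ 24 = 2884 full seconds, remainder 15 frames.
2884 s = 0 h 48 min 4 s.
Timecode: 00:48:04:15.

00:48:04:15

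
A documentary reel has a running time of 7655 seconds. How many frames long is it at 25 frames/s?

Frames = 7655 × 25 = 191375.

191375 frames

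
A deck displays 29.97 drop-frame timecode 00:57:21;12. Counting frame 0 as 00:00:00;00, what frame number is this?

103138

Complete 10-minute blocks: 5, each 17982 frames → 89910.
Remaining 7 whole minutes in the current block: 1800 + 6 × 1798 = 12588 frames.
Within the current minute: 21 × 30 + 12 − 2 = 640 (labels ;00/;01 skipped at this minute). Total = 89910 + 12588 + 640 = 103138.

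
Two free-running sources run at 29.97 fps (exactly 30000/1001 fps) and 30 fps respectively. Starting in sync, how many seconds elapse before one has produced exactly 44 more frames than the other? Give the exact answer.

The gap grows by |30 − 30000/1001| = 30/1001 frames per second.
Time for a 44-frame gap: 44 ÷ (30/1001) = 22022/15 s.

22022/15 seconds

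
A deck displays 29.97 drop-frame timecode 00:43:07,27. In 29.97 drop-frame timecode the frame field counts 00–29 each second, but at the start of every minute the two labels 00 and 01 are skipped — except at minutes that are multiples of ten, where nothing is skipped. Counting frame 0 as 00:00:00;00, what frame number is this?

As if non-drop at 30 labels/s: (0 × 3600 + 43 × 60 + 7) × 30 + 27 = 77637.
Minute boundaries passed: 43; those not divisible by 10: 43 − 4 = 39; dropped labels = 2 × 39 = 78.
Actual frame index = 77637 − 78 = 77559.

77559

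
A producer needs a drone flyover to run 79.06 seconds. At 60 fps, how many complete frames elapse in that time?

Frames = 79.06 × 60 = 23718/5 ≈ 4743.6000.
Complete frames: 4743.

4743 frames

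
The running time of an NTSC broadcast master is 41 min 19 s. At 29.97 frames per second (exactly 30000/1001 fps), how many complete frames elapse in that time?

41 min 19 s = 2479 s.
Frames = 2479 × 30000/1001 = 74370000/1001 ≈ 74295.7043.
Complete frames: 74295.

74295 frames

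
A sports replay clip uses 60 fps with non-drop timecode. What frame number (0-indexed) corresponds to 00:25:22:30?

frame 91350

Total seconds to the label: (0 × 3600 + 25 × 60 + 22) = 1522.
Frame index = 1522 × 60 + 30 = 91350.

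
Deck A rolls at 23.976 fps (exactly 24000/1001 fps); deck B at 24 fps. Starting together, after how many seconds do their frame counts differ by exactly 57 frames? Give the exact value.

The gap grows by |24 − 24000/1001| = 24/1001 frames per second.
Time for a 57-frame gap: 57 ÷ (24/1001) = 2377.375 s.

2377.375 seconds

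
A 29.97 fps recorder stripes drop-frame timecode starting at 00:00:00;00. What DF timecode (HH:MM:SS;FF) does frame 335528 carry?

03:06:35;14

Ten DF minutes hold 17982 frames, so frame 335528 lies in block 18 (frames 323676–341657) with 11852 frames into that block.
The block's first minute is 1800 frames and the rest 1798 each; 11852 frames reaches minute 6, so 18 × 18 + 6 × 2 = 336 labels have been skipped so far.
Adding those back, label number 335528 + 336 = 335864 at 30 labels/s is 11195 s + 14 f = 3 h 6 min 35 s frame 14, i.e. 03:06:35;14.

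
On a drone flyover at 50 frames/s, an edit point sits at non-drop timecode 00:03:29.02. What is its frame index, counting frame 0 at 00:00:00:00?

Total seconds to the label: (0 × 3600 + 3 × 60 + 29) = 209.
Frame index = 209 × 50 + 2 = 10452.

frame 10452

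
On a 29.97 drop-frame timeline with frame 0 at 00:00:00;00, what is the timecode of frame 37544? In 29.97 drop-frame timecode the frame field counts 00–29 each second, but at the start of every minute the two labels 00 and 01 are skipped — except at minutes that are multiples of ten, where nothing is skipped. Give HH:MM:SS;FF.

00:20:52;20

Each 10-minute DF block holds 10 × 60 × 30 − 9 × 2 = 17982 frames. 37544 ÷ 17982 → 2 full blocks, remainder 1580.
Within the partial block the first minute is 1800 frames and each further minute 1798, so 0 further minute boundaries passed. Total skipped labels = 18 × 2 + 2 × 0 = 36.
Non-drop label index = 37544 + 36 = 37580; at 30 labels/s that is 00:20:52:20, i.e. DF 00:20:52;20.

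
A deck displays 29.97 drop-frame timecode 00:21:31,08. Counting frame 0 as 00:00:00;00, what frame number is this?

Complete 10-minute blocks: 2, each 17982 frames → 35964.
Remaining 1 whole minute in the current block: 1800 + 0 × 1798 = 1800 frames.
Within the current minute: 31 × 30 + 8 − 2 = 936 (labels ;00/;01 skipped at this minute). Total = 35964 + 1800 + 936 = 38700.

38700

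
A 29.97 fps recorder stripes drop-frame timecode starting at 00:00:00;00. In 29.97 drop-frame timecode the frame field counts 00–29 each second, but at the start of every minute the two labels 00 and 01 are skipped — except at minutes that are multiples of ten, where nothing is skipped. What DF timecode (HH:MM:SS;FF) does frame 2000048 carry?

18:32:15;00

Each 10-minute DF block holds 10 × 60 × 30 − 9 × 2 = 17982 frames. 2000048 ÷ 17982 → 111 full blocks, remainder 4046.
Within the partial block the first minute is 1800 frames and each further minute 1798, so 2 further minute boundaries passed. Total skipped labels = 18 × 111 + 2 × 2 = 2002.
Non-drop label index = 2000048 + 2002 = 2002050; at 30 labels/s that is 18:32:15:00, i.e. DF 18:32:15;00.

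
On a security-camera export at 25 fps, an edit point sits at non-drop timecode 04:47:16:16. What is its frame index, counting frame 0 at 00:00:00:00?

frame 430916

Total seconds to the label: (4 × 3600 + 47 × 60 + 16) = 17236.
Frame index = 17236 × 25 + 16 = 430916.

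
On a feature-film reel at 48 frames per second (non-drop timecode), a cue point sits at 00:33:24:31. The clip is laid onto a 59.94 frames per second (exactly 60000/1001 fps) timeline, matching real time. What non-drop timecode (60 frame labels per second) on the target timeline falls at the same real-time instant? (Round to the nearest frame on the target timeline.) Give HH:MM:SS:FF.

00:33:22:39

Source frame index: (0×3600 + 33×60 + 24) × 48 + 31 = 96223.
Real time: 96223 / (48) = 96223/48 s.
Target frame: (96223/48) × (60000/1001) = 120278750/1001 ≈ 120158.591 → 120159.
At 60 labels/s: frame 120159 → 00:33:22:39.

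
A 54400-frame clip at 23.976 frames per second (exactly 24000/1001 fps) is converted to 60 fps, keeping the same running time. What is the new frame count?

136136 frames

Target frames = source frames × (target rate / source rate) = 54400 × (60)/(24000/1001) = 54400 × 1001/400 = 136136.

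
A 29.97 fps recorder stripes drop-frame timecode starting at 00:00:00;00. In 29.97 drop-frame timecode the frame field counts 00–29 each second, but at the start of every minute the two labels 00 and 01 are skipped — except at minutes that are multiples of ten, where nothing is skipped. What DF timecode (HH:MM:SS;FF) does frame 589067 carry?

05:27:35;07

Ten DF minutes hold 17982 frames, so frame 589067 lies in block 32 (frames 575424–593405) with 13643 frames into that block.
The block's first minute is 1800 frames and the rest 1798 each; 13643 frames reaches minute 7, so 32 × 18 + 7 × 2 = 590 labels have been skipped so far.
Adding those back, label number 589067 + 590 = 589657 at 30 labels/s is 19655 s + 7 f = 5 h 27 min 35 s frame 7, i.e. 05:27:35;07.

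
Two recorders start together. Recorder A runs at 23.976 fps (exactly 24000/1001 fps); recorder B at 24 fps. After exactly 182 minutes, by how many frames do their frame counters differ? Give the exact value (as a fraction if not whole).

2880/11 frames

182 min = 10920 s.
A emits 24000/1001 × 10920 = 2880000/11 frames; B emits 24 × 10920 = 262080.
Difference = 2880/11 frames (≈ 261.8182); B is ahead of A.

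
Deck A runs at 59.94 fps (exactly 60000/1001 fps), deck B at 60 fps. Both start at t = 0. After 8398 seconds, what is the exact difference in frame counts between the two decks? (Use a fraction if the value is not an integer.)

A emits 60000/1001 × 8398 = 38760000/77 frames; B emits 60 × 8398 = 503880.
Difference = 38760/77 frames (≈ 503.3766); B is ahead of A.

38760/77 frames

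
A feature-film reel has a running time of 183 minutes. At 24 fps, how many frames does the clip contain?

263520 frames

183 min = 10980 s.
Frames = 10980 × 24 = 263520.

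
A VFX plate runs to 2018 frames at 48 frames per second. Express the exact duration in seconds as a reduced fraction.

1009/24 seconds

Running time = 2018 ÷ (48) = 2018 × 1/48 = 1009/24 s.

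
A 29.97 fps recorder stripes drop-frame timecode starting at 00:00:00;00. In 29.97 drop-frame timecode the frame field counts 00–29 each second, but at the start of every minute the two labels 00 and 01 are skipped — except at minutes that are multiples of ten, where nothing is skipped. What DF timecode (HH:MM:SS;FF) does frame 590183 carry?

05:28:12;15

Each 10-minute DF block holds 10 × 60 × 30 − 9 × 2 = 17982 frames. 590183 ÷ 17982 → 32 full blocks, remainder 14759.
Within the partial block the first minute is 1800 frames and each further minute 1798, so 8 further minute boundaries passed. Total skipped labels = 18 × 32 + 2 × 8 = 592.
Non-drop label index = 590183 + 592 = 590775; at 30 labels/s that is 05:28:12:15, i.e. DF 05:28:12;15.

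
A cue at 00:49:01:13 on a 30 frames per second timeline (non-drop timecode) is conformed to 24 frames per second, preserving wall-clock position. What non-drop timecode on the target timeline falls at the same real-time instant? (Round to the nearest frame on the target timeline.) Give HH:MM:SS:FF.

00:49:01:10

Source frame index: (0×3600 + 49×60 + 1) × 30 + 13 = 88243.
Real time: 88243 / (30) = 88243/30 s.
Target frame: (88243/30) × (24) = 352972/5 ≈ 70594.400 → 70594.
At 24 labels/s: frame 70594 → 00:49:01:10.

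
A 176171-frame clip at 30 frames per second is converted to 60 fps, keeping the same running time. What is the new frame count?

Target frames = source frames × (target rate / source rate) = 176171 × (60)/(30) = 176171 × 2 = 352342.

352342 frames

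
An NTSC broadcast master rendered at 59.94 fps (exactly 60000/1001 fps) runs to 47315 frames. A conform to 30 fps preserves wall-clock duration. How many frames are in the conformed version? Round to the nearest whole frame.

Frames at target rate = 47315 × (30) / (60000/1001) = 9472463/400 ≈ 23681.158.
Nearest whole frame: 23681.

23681 frames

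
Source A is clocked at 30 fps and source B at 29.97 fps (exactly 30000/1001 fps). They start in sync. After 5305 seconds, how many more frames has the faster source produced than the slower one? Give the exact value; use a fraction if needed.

159150/1001 frames

A emits 30 × 5305 = 159150 frames; B emits 30000/1001 × 5305 = 159150000/1001.
Difference = 159150/1001 frames (≈ 158.9910); B is behind A.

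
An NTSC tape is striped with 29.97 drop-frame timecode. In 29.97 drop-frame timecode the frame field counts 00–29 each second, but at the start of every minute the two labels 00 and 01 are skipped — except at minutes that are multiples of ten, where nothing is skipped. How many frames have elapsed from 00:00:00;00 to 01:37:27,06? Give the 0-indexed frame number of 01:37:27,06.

175240

Complete 10-minute blocks: 9, each 17982 frames → 161838.
Remaining 7 whole minutes in the current block: 1800 + 6 × 1798 = 12588 frames.
Within the current minute: 27 × 30 + 6 − 2 = 814 (labels ;00/;01 skipped at this minute). Total = 161838 + 12588 + 814 = 175240.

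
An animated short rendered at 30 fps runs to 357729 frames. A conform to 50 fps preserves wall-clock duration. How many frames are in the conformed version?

Target frames = source frames × (target rate / source rate) = 357729 × (50)/(30) = 357729 × 5/3 = 596215.

596215 frames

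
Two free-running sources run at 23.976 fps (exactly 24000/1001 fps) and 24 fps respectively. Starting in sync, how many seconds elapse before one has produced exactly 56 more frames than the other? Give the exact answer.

The gap grows by |24 − 24000/1001| = 24/1001 frames per second.
Time for a 56-frame gap: 56 ÷ (24/1001) = 7007/3 s.

7007/3 seconds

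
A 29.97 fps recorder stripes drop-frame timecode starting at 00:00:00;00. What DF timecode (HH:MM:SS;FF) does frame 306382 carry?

Each 10-minute DF block holds 10 × 60 × 30 − 9 × 2 = 17982 frames. 306382 ÷ 17982 → 17 full blocks, remainder 688.
Within the partial block the first minute is 1800 frames and each further minute 1798, so 0 further minute boundaries passed. Total skipped labels = 18 × 17 + 2 × 0 = 306.
Non-drop label index = 306382 + 306 = 306688; at 30 labels/s that is 02:50:22:28, i.e. DF 02:50:22;28.

02:50:22;28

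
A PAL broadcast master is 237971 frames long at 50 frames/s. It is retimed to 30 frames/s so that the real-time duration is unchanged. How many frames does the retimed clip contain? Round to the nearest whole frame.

142783 frames

Frames at target rate = 237971 × (30) / (50) = 713913/5 ≈ 142782.600.
Nearest whole frame: 142783.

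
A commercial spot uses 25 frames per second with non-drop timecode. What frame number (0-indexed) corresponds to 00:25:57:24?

Total seconds to the label: (0 × 3600 + 25 × 60 + 57) = 1557.
Frame index = 1557 × 25 + 24 = 38949.

38949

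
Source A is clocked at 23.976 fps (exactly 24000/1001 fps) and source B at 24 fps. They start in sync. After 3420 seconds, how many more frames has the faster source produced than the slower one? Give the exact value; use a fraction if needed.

A emits 24000/1001 × 3420 = 82080000/1001 frames; B emits 24 × 3420 = 82080.
Difference = 82080/1001 frames (≈ 81.9980); B is ahead of A.

82080/1001 frames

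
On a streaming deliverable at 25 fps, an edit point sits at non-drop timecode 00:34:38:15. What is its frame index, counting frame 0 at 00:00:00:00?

51965

Total seconds to the label: (0 × 3600 + 34 × 60 + 38) = 2078.
Frame index = 2078 × 25 + 15 = 51965.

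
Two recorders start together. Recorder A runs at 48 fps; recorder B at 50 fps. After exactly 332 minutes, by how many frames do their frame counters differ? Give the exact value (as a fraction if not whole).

332 min = 19920 s.
A emits 48 × 19920 = 956160 frames; B emits 50 × 19920 = 996000.
Difference = 39840 frames; B is ahead of A.

39840 frames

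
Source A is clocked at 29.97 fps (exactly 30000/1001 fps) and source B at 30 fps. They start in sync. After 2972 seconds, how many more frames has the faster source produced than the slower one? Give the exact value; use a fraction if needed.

89160/1001 frames

A emits 30000/1001 × 2972 = 89160000/1001 frames; B emits 30 × 2972 = 89160.
Difference = 89160/1001 frames (≈ 89.0709); B is ahead of A.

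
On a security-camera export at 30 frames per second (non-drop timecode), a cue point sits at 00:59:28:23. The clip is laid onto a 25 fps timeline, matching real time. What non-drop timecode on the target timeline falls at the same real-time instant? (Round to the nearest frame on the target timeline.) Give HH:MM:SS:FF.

Source frame index: (0×3600 + 59×60 + 28) × 30 + 23 = 107063.
Real time: 107063 / (30) = 107063/30 s.
Target frame: (107063/30) × (25) = 535315/6 ≈ 89219.167 → 89219.
At 25 labels/s: frame 89219 → 00:59:28:19.

00:59:28:19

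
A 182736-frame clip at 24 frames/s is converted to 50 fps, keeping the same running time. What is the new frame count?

Target frames = source frames × (target rate / source rate) = 182736 × (50)/(24) = 182736 × 25/12 = 380700.

380700 frames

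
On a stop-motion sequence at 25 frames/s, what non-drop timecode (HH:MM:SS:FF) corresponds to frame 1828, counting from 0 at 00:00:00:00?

00:01:13:03

1828 ÷ 25 = 73 full seconds, remainder 3 frames.
73 s = 0 h 1 min 13 s.
Timecode: 00:01:13:03.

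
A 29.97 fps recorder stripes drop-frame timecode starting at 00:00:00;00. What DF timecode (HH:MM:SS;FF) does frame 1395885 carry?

12:56:16;03

Ten DF minutes hold 17982 frames, so frame 1395885 lies in block 77 (frames 1384614–1402595) with 11271 frames into that block.
The block's first minute is 1800 frames and the rest 1798 each; 11271 frames reaches minute 6, so 77 × 18 + 6 × 2 = 1398 labels have been skipped so far.
Adding those back, label number 1395885 + 1398 = 1397283 at 30 labels/s is 46576 s + 3 f = 12 h 56 min 16 s frame 3, i.e. 12:56:16;03.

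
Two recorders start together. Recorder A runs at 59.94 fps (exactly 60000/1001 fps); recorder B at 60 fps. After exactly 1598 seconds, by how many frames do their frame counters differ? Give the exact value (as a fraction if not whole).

95880/1001 frames

A emits 60000/1001 × 1598 = 95880000/1001 frames; B emits 60 × 1598 = 95880.
Difference = 95880/1001 frames (≈ 95.7842); B is ahead of A.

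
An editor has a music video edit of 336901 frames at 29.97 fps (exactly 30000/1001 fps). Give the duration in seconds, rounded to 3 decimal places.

Running time = 336901 × 1001/30000 = 337237901/30000 s ≈ 11241.263 s.

11241.263 seconds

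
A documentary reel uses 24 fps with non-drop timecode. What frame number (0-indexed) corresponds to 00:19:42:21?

28389

Total seconds to the label: (0 × 3600 + 19 × 60 + 42) = 1182.
Frame index = 1182 × 24 + 21 = 28389.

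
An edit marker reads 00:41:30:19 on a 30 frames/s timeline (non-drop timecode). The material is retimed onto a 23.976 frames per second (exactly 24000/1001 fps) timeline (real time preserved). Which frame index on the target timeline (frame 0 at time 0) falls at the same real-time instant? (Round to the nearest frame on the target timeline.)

frame 59715

Source frame index: (0×3600 + 41×60 + 30) × 30 + 19 = 74719.
Real time: 74719 / (30) = 74719/30 s.
Target frame: (74719/30) × (24000/1001) = 59775200/1001 ≈ 59715.485 → 59715.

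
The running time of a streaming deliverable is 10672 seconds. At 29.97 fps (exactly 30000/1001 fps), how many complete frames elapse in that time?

319840 frames

Frames = 10672 × 30000/1001 = 320160000/1001 ≈ 319840.1598.
Complete frames: 319840.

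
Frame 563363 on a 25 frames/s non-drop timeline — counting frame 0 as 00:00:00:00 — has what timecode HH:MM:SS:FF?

06:15:34:13

563363 ÷ 25 = 22534 full seconds, remainder 13 frames.
22534 s = 6 h 15 min 34 s.
Timecode: 06:15:34:13.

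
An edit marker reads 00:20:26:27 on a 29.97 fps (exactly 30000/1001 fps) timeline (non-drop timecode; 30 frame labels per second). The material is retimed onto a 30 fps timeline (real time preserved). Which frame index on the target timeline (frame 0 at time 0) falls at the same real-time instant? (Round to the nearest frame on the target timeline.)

frame 36844

Source frame index: (0×3600 + 20×60 + 26) × 30 + 27 = 36807.
Real time: 36807 / (30000/1001) = 12281269/10000 s.
Target frame: (12281269/10000) × (30) = 36843807/1000 ≈ 36843.807 → 36844.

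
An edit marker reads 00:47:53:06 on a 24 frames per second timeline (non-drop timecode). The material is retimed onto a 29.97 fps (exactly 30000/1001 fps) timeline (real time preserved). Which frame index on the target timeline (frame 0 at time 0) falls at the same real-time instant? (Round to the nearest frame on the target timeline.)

frame 86111

Source frame index: (0×3600 + 47×60 + 53) × 24 + 6 = 68958.
Real time: 68958 / (24) = 11493/4 s.
Target frame: (11493/4) × (30000/1001) = 86197500/1001 ≈ 86111.389 → 86111.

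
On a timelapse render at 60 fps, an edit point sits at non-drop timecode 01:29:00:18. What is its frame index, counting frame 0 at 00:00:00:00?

Total seconds to the label: (1 × 3600 + 29 × 60 + 0) = 5340.
Frame index = 5340 × 60 + 18 = 320418.

frame 320418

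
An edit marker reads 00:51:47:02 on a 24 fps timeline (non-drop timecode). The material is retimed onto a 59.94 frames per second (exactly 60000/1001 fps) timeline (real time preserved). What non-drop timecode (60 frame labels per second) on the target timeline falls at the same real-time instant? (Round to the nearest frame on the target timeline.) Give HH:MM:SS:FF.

00:51:43:59

Source frame index: (0×3600 + 51×60 + 47) × 24 + 2 = 74570.
Real time: 74570 / (24) = 37285/12 s.
Target frame: (37285/12) × (60000/1001) = 186425000/1001 ≈ 186238.761 → 186239.
At 60 labels/s: frame 186239 → 00:51:43:59.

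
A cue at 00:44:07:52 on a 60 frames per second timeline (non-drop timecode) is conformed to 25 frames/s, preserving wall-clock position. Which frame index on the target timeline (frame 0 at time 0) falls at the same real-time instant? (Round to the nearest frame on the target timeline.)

Source frame index: (0×3600 + 44×60 + 7) × 60 + 52 = 158872.
Real time: 158872 / (60) = 39718/15 s.
Target frame: (39718/15) × (25) = 198590/3 ≈ 66196.667 → 66197.

frame 66197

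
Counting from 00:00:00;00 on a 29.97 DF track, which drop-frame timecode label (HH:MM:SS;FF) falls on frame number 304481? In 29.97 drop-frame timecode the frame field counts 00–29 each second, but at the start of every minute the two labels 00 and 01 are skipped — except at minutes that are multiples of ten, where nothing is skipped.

02:49:19;17

Ten DF minutes hold 17982 frames, so frame 304481 lies in block 16 (frames 287712–305693) with 16769 frames into that block.
The block's first minute is 1800 frames and the rest 1798 each; 16769 frames reaches minute 9, so 16 × 18 + 9 × 2 = 306 labels have been skipped so far.
Adding those back, label number 304481 + 306 = 304787 at 30 labels/s is 10159 s + 17 f = 2 h 49 min 19 s frame 17, i.e. 02:49:19;17.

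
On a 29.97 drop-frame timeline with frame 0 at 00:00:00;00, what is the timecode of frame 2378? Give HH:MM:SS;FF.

00:01:19;10

Each 10-minute DF block holds 10 × 60 × 30 − 9 × 2 = 17982 frames. 2378 ÷ 17982 → 0 full blocks, remainder 2378.
Within the partial block the first minute is 1800 frames and each further minute 1798, so 1 further minute boundary passed. Total skipped labels = 18 × 0 + 2 × 1 = 2.
Non-drop label index = 2378 + 2 = 2380; at 30 labels/s that is 00:01:19:10, i.e. DF 00:01:19;10.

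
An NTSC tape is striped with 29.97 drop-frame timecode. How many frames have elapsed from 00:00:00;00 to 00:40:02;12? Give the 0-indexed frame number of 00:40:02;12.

Complete 10-minute blocks: 4, each 17982 frames → 71928.
Remaining 0 whole minutes in the current block: 0 frames.
Within the current minute: 2 × 30 + 12 = 72. Total = 71928 + 0 + 72 = 72000.

72000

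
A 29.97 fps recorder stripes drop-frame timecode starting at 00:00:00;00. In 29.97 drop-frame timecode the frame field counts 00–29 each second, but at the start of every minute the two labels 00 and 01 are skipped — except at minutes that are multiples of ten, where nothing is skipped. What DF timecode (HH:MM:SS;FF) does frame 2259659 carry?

20:56:37;11

Each 10-minute DF block holds 10 × 60 × 30 − 9 × 2 = 17982 frames. 2259659 ÷ 17982 → 125 full blocks, remainder 11909.
Within the partial block the first minute is 1800 frames and each further minute 1798, so 6 further minute boundaries passed. Total skipped labels = 18 × 125 + 2 × 6 = 2262.
Non-drop label index = 2259659 + 2262 = 2261921; at 30 labels/s that is 20:56:37:11, i.e. DF 20:56:37;11.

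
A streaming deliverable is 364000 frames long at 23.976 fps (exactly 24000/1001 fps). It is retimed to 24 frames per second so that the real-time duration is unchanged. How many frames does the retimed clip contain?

364364 frames

Target frames = source frames × (target rate / source rate) = 364000 × (24)/(24000/1001) = 364000 × 1001/1000 = 364364.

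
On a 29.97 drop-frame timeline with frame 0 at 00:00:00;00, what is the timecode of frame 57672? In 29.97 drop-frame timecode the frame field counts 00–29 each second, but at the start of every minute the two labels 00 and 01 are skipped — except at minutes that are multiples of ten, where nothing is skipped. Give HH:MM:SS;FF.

Each 10-minute DF block holds 10 × 60 × 30 − 9 × 2 = 17982 frames. 57672 ÷ 17982 → 3 full blocks, remainder 3726.
Within the partial block the first minute is 1800 frames and each further minute 1798, so 2 further minute boundaries passed. Total skipped labels = 18 × 3 + 2 × 2 = 58.
Non-drop label index = 57672 + 58 = 57730; at 30 labels/s that is 00:32:04:10, i.e. DF 00:32:04;10.

00:32:04;10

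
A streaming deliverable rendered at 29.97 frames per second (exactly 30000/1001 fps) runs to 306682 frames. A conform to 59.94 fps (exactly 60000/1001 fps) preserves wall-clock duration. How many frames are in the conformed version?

613364 frames

Target frames = source frames × (target rate / source rate) = 306682 × (60000/1001)/(30000/1001) = 306682 × 2 = 613364.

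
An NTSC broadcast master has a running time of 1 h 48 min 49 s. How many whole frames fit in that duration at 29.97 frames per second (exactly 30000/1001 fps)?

1 h 48 min 49 s = 6529 s.
Frames = 6529 × 30000/1001 = 195870000/1001 ≈ 195674.3257.
Complete frames: 195674.

195674 frames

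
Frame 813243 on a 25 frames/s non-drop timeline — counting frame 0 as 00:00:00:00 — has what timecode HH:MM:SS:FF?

09:02:09:18

813243 ÷ 25 = 32529 full seconds, remainder 18 frames.
32529 s = 9 h 2 min 9 s.
Timecode: 09:02:09:18.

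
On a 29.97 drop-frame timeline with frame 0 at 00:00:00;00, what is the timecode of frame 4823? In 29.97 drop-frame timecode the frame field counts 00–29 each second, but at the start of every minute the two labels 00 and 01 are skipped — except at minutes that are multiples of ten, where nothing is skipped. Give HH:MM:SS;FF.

00:02:40;27

Ten DF minutes hold 17982 frames, so frame 4823 lies in block 0 (frames 0–17981) with 4823 frames into that block.
The block's first minute is 1800 frames and the rest 1798 each; 4823 frames reaches minute 2, so 0 × 18 + 2 × 2 = 4 labels have been skipped so far.
Adding those back, label number 4823 + 4 = 4827 at 30 labels/s is 160 s + 27 f = 0 h 2 min 40 s frame 27, i.e. 00:02:40;27.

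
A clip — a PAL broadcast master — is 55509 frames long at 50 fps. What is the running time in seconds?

1110.18 seconds

Running time = 55509 / (50) = 1110.18 s.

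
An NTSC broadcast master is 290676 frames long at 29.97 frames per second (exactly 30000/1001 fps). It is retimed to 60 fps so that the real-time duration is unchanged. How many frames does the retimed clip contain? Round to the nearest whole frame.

Frames at target rate = 290676 × (60) / (30000/1001) = 72741669/125 ≈ 581933.352.
Nearest whole frame: 581933.

581933 frames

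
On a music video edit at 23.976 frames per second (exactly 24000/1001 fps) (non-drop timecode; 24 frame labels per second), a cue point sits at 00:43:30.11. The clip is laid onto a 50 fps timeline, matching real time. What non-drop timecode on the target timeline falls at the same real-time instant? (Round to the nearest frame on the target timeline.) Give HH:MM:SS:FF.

Source frame index: (0×3600 + 43×60 + 30) × 24 + 11 = 62651.
Real time: 62651 / (24000/1001) = 62713651/24000 s.
Target frame: (62713651/24000) × (50) = 62713651/480 ≈ 130653.440 → 130653.
At 50 labels/s: frame 130653 → 00:43:33:03.

00:43:33:03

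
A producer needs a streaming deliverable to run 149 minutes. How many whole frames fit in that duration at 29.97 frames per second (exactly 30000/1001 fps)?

149 min = 8940 s.
Frames = 8940 × 30000/1001 = 268200000/1001 ≈ 267932.0679.
Complete frames: 267932.

267932 frames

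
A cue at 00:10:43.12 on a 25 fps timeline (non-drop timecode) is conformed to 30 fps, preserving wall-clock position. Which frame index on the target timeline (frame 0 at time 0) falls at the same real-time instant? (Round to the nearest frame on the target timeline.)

frame 19304

Source frame index: (0×3600 + 10×60 + 43) × 25 + 12 = 16087.
Real time: 16087 / (25) = 16087/25 s.
Target frame: (16087/25) × (30) = 96522/5 ≈ 19304.400 → 19304.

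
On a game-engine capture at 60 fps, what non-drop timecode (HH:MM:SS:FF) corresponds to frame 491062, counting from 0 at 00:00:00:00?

491062 ÷ 60 = 8184 full seconds, remainder 22 frames.
8184 s = 2 h 16 min 24 s.
Timecode: 02:16:24:22.

02:16:24:22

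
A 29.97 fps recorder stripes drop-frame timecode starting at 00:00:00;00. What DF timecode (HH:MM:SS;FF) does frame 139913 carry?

01:17:48;13

Ten DF minutes hold 17982 frames, so frame 139913 lies in block 7 (frames 125874–143855) with 14039 frames into that block.
The block's first minute is 1800 frames and the rest 1798 each; 14039 frames reaches minute 7, so 7 × 18 + 7 × 2 = 140 labels have been skipped so far.
Adding those back, label number 139913 + 140 = 140053 at 30 labels/s is 4668 s + 13 f = 1 h 17 min 48 s frame 13, i.e. 01:17:48;13.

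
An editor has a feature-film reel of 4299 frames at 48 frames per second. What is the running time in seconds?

Running time = 4299 / (48) = 89.5625 s.

89.5625 seconds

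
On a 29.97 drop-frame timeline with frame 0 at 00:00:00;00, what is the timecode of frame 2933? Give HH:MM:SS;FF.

00:01:37;25

Ten DF minutes hold 17982 frames, so frame 2933 lies in block 0 (frames 0–17981) with 2933 frames into that block.
The block's first minute is 1800 frames and the rest 1798 each; 2933 frames reaches minute 1, so 0 × 18 + 1 × 2 = 2 labels have been skipped so far.
Adding those back, label number 2933 + 2 = 2935 at 30 labels/s is 97 s + 25 f = 0 h 1 min 37 s frame 25, i.e. 00:01:37;25.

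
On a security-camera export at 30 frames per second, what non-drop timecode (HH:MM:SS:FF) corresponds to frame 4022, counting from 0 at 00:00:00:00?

00:02:14:02

4022 ÷ 30 = 134 full seconds, remainder 2 frames.
134 s = 0 h 2 min 14 s.
Timecode: 00:02:14:02.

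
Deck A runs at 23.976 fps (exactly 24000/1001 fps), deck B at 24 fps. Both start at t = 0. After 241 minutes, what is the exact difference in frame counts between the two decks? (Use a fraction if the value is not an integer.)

347040/1001 frames

241 min = 14460 s.
A emits 24000/1001 × 14460 = 347040000/1001 frames; B emits 24 × 14460 = 347040.
Difference = 347040/1001 frames (≈ 346.6933); B is ahead of A.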